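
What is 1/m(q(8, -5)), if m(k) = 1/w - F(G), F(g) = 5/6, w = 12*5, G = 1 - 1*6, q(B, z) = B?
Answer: -60/49 ≈ -1.2245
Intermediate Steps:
G = -5 (G = 1 - 6 = -5)
w = 60
F(g) = ⅚ (F(g) = 5*(⅙) = ⅚)
m(k) = -49/60 (m(k) = 1/60 - 1*⅚ = 1/60 - ⅚ = -49/60)
1/m(q(8, -5)) = 1/(-49/60) = -60/49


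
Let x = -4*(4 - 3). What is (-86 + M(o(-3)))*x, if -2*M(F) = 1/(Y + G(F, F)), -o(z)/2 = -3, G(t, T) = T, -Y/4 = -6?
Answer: 5161/15 ≈ 344.07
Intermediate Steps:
Y = 24 (Y = -4*(-6) = 24)
x = -4 (x = -4*1 = -4)
o(z) = 6 (o(z) = -2*(-3) = 6)
M(F) = -1/(2*(24 + F))
(-86 + M(o(-3)))*x = (-86 - 1/(48 + 2*6))*(-4) = (-86 - 1/(48 + 12))*(-4) = (-86 - 1/60)*(-4) = -5161/60*(-4) = 5161/15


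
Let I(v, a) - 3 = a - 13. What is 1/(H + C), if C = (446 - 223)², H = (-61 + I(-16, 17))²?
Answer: 1/52645 ≈ 1.8995e-5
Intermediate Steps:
I(v, a) = -10 + a (I(v, a) = 3 + (a - 13) = 3 + (-13 + a) = -10 + a)
H = 2916 (H = (-61 + (-10 + 17))² = (-61 + 7)² = (-54)² = 2916)
C = 49729 (C = 223² = 49729)
1/(H + C) = 1/(2916 + 49729) = 1/52645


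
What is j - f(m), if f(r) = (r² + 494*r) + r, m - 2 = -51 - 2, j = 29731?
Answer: 52375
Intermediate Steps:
m = -51 (m = 2 + (-51 - 2) = 2 - 53 = -51)
f(r) = r² + 495*r
j - f(m) = 29731 - (-51)*(495 - 51) = 29731 - (-51)*444 = 29731 - 1*(-22644) = 29731 + 22644 = 52375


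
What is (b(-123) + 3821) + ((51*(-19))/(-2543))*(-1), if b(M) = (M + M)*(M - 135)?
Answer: 171114958/2543 ≈ 67289.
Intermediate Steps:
b(M) = 2*M*(-135 + M) (b(M) = (2*M)*(-135 + M) = 2*M*(-135 + M))
(b(-123) + 3821) + ((51*(-19))/(-2543))*(-1) = (2*(-123)*(-135 - 123) + 3821) + ((51*(-19))/(-2543))*(-1) = (2*(-123)*(-258) + 3821) - 969*(-1/2543)*(-1) = (63468 + 3821) + (969/2543)*(-1) = 67289 - 969/2543 = 171114958/2543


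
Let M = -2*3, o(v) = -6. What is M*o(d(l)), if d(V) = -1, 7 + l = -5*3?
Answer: 36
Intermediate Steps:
l = -22 (l = -7 - 5*3 = -7 - 15 = -22)
M = -6
M*o(d(l)) = -6*(-6) = 36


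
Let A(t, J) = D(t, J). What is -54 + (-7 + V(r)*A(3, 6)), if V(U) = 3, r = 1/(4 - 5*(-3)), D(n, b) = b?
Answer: -43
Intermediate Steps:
A(t, J) = J
r = 1/19 (r = 1/(4 + 15) = 1/19 ≈ 0.052632)
-54 + (-7 + V(r)*A(3, 6)) = -54 + (-7 + 3*6) = -54 + (-7 + 18) = -54 + 11 = -43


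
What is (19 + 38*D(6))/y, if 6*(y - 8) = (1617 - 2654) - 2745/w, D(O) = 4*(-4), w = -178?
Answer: 629052/173297 ≈ 3.6299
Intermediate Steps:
D(O) = -16
y = -173297/1068 (y = 8 + ((1617 - 2654) - 2745/(-178))/6 = 8 + (-1037 - 2745*(-1/178))/6 = 8 + (-1037 + 2745/178)/6 = 8 + (⅙)*(-181841/178) = 8 - 181841/1068 = -173297/1068 ≈ -162.26)
(19 + 38*D(6))/y = (19 + 38*(-16))/(-173297/1068) = (19 - 608)*(-1068/173297) = -589*(-1068/173297) = 629052/173297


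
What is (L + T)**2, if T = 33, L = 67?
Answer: 10000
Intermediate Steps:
(L + T)**2 = (67 + 33)**2 = 100**2 = 10000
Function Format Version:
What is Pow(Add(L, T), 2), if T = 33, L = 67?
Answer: 10000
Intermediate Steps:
Pow(Add(L, T), 2) = Pow(Add(67, 33), 2) = Pow(100, 2) = 10000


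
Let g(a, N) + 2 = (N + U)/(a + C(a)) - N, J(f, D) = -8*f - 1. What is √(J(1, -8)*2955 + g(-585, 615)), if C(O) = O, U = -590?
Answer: I*√165557938/78 ≈ 164.96*I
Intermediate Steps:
J(f, D) = -1 - 8*f
g(a, N) = -2 - N + (-590 + N)/(2*a) (g(a, N) = -2 + ((N - 590)/(a + a) - N) = -2 + ((-590 + N)/((2*a)) - N) = -2 + ((-590 + N)*(1/(2*a)) - N) = -2 + ((-590 + N)/(2*a) - N) = -2 + (-N + (-590 + N)/(2*a)) = -2 - N + (-590 + N)/(2*a))
√(J(1, -8)*2955 + g(-585, 615)) = √((-1 - 8*1)*2955 + (-2 - 1*615 - 295/(-585) + (½)*615/(-585))) = √((-1 - 8)*2955 + (-2 - 615 - 295*(-1/585) + (½)*615*(-1/585))) = √(-9*2955 + (-2 - 615 + 59/117 - 41/78)) = √(-26595 - 144383/234) = √(-6367613/234) = I*√165557938/78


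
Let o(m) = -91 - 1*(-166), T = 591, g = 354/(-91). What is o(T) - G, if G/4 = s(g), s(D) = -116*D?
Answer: -157431/91 ≈ -1730.0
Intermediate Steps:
g = -354/91 (g = 354*(-1/91) = -354/91 ≈ -3.8901)
G = 164256/91 (G = 4*(-116*(-354/91)) = 4*(41064/91) = 164256/91 ≈ 1805.0)
o(m) = 75 (o(m) = -91 + 166 = 75)
o(T) - G = 75 - 1*164256/91 = 75 - 164256/91 = -157431/91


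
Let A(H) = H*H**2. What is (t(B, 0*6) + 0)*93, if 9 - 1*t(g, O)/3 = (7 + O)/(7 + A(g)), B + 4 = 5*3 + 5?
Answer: 10300680/4103 ≈ 2510.5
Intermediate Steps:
B = 16 (B = -4 + (5*3 + 5) = -4 + (15 + 5) = -4 + 20 = 16)
A(H) = H**3
t(g, O) = 27 - 3*(7 + O)/(7 + g**3)
(t(B, 0*6) + 0)*93 = (3*(56 - 0*6 + 9*16**3)/(7 + 16**3) + 0)*93 = (3*(56 - 1*0 + 9*4096)/(7 + 4096) + 0)*93 = (3*(56 + 0 + 36864)/4103 + 0)*93 = (3*(1/4103)*36920 + 0)*93 = (110760/4103 + 0)*93 = (110760/4103)*93 = 10300680/4103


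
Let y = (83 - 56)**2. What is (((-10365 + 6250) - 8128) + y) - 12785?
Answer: -24299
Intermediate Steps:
y = 729 (y = 27**2 = 729)
(((-10365 + 6250) - 8128) + y) - 12785 = (((-10365 + 6250) - 8128) + 729) - 12785 = ((-4115 - 8128) + 729) - 12785 = (-12243 + 729) - 12785 = -11514 - 12785 = -24299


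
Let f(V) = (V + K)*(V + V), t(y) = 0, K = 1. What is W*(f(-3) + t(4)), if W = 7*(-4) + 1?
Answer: -324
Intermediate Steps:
f(V) = 2*V*(1 + V) (f(V) = (V + 1)*(V + V) = (1 + V)*(2*V) = 2*V*(1 + V))
W = -27 (W = -28 + 1 = -27)
W*(f(-3) + t(4)) = -27*(2*(-3)*(1 - 3) + 0) = -27*(2*(-3)*(-2) + 0) = -27*(12 + 0) = -27*12 = -324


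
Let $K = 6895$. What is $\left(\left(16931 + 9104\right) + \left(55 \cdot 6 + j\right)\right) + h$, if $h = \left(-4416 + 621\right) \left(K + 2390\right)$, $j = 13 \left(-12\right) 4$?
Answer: $-35210834$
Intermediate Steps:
$j = -624$ ($j = \left(-156\right) 4 = -624$)
$h = -35236575$ ($h = \left(-4416 + 621\right) \left(6895 + 2390\right) = \left(-3795\right) 9285 = -35236575$)
$\left(\left(16931 + 9104\right) + \left(55 \cdot 6 + j\right)\right) + h = \left(\left(16931 + 9104\right) + \left(55 \cdot 6 - 624\right)\right) - 35236575 = \left(26035 + \left(330 - 624\right)\right) - 35236575 = \left(26035 - 294\right) - 35236575 = 25741 - 35236575 = -35210834$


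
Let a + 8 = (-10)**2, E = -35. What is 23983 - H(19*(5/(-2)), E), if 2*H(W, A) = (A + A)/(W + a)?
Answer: 2134557/89 ≈ 23984.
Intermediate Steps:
a = 92 (a = -8 + (-10)**2 = -8 + 100 = 92)
H(W, A) = A/(92 + W) (H(W, A) = ((A + A)/(W + 92))/2 = ((2*A)/(92 + W))/2 = (2*A/(92 + W))/2 = A/(92 + W))
23983 - H(19*(5/(-2)), E) = 23983 - (-35)/(92 + 19*(5/(-2))) = 23983 - (-35)/(92 + 19*(5*(-1/2))) = 23983 - (-35)/(92 + 19*(-5/2)) = 23983 - (-35)/(92 - 95/2) = 23983 - (-35)/89/2 = 23983 - (-35)*2/89 = 23983 - 1*(-70/89) = 23983 + 70/89 = 2134557/89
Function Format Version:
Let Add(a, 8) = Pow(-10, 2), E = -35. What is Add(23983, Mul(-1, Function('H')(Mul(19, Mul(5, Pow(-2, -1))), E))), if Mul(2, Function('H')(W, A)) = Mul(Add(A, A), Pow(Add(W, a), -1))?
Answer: Rational(2134557, 89) ≈ 23984.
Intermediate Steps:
a = 92 (a = Add(-8, Pow(-10, 2)) = Add(-8, 100) = 92)
Function('H')(W, A) = Mul(A, Pow(Add(92, W), -1)) (Function('H')(W, A) = Mul(Rational(1, 2), Mul(Add(A, A), Pow(Add(W, 92), -1))) = Mul(Rational(1, 2), Mul(Mul(2, A), Pow(Add(92, W), -1))) = Mul(Rational(1, 2), Mul(2, A, Pow(Add(92, W), -1))) = Mul(A, Pow(Add(92, W), -1)))
Add(23983, Mul(-1, Function('H')(Mul(19, Mul(5, Pow(-2, -1))), E))) = Add(23983, Mul(-1, Mul(-35, Pow(Add(92, Mul(19, Mul(5, Pow(-2, -1)))), -1)))) = Add(23983, Mul(-1, Mul(-35, Pow(Add(92, Mul(19, Mul(5, Rational(-1, 2)))), -1)))) = Add(23983, Mul(-1, Mul(-35, Pow(Add(92, Mul(19, Rational(-5, 2))), -1)))) = Add(23983, Mul(-1, Mul(-35, Pow(Add(92, Rational(-95, 2)), -1)))) = Add(23983, Mul(-1, Mul(-35, Pow(Rational(89, 2), -1)))) = Add(23983, Mul(-1, Mul(-35, Rational(2, 89)))) = Add(23983, Mul(-1, Rational(-70, 89))) = Add(23983, Rational(70, 89)) = Rational(2134557, 89)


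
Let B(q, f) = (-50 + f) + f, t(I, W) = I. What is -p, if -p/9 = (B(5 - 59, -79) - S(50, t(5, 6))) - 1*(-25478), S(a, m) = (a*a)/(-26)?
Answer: 2967840/13 ≈ 2.2830e+5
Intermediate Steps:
B(q, f) = -50 + 2*f
S(a, m) = -a²/26 (S(a, m) = a²*(-1/26) = -a²/26)
p = -2967840/13 (p = -9*(((-50 + 2*(-79)) - (-1)*50²/26) - 1*(-25478)) = -9*(((-50 - 158) - (-1)*2500/26) + 25478) = -9*((-208 - 1*(-1250/13)) + 25478) = -9*((-208 + 1250/13) + 25478) = -9*(-1454/13 + 25478) = -9*329760/13 = -2967840/13 ≈ -2.2830e+5)
-p = -1*(-2967840/13) = 2967840/13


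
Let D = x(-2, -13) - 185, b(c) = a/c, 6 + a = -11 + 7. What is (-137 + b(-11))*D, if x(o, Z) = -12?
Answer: 294909/11 ≈ 26810.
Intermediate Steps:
a = -10 (a = -6 + (-11 + 7) = -6 - 4 = -10)
b(c) = -10/c
D = -197 (D = -12 - 185 = -197)
(-137 + b(-11))*D = (-137 - 10/(-11))*(-197) = (-137 - 10*(-1/11))*(-197) = (-137 + 10/11)*(-197) = -1497/11*(-197) = 294909/11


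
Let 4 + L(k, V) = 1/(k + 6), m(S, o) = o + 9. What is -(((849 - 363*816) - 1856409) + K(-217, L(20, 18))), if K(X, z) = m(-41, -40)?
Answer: 2151799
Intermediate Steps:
m(S, o) = 9 + o
L(k, V) = -4 + 1/(6 + k) (L(k, V) = -4 + 1/(k + 6) = -4 + 1/(6 + k))
K(X, z) = -31 (K(X, z) = 9 - 40 = -31)
-(((849 - 363*816) - 1856409) + K(-217, L(20, 18))) = -(((849 - 363*816) - 1856409) - 31) = -(((849 - 296208) - 1856409) - 31) = -((-295359 - 1856409) - 31) = -(-2151768 - 31) = -1*(-2151799) = 2151799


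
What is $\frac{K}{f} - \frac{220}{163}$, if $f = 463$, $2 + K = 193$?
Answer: $- \frac{70727}{75469} \approx -0.93717$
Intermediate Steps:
$K = 191$ ($K = -2 + 193 = 191$)
$\frac{K}{f} - \frac{220}{163} = \frac{191}{463} - \frac{220}{163} = - \frac{70727}{75469}$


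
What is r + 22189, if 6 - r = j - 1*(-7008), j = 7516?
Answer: 7671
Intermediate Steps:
r = -14518 (r = 6 - (7516 - 1*(-7008)) = 6 - (7516 + 7008) = 6 - 1*14524 = 6 - 14524 = -14518)
r + 22189 = -14518 + 22189 = 7671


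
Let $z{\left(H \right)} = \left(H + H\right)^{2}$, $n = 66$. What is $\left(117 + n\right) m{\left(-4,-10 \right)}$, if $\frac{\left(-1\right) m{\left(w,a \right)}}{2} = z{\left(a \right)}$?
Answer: $-146400$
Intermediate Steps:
$z{\left(H \right)} = 4 H^{2}$ ($z{\left(H \right)} = \left(2 H\right)^{2} = 4 H^{2}$)
$m{\left(w,a \right)} = - 8 a^{2}$ ($m{\left(w,a \right)} = - 2 \cdot 4 a^{2} = - 8 a^{2}$)
$\left(117 + n\right) m{\left(-4,-10 \right)} = \left(117 + 66\right) \left(- 8 \left(-10\right)^{2}\right) = 183 \left(\left(-8\right) 100\right) = 183 \left(-800\right) = -146400$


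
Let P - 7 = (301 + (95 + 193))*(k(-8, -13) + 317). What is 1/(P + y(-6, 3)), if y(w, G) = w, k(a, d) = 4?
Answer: 1/189070 ≈ 5.2890e-6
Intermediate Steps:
P = 189076 (P = 7 + (301 + (95 + 193))*(4 + 317) = 7 + (301 + 288)*321 = 7 + 589*321 = 7 + 189069 = 189076)
1/(P + y(-6, 3)) = 1/(189076 - 6) = 1/189070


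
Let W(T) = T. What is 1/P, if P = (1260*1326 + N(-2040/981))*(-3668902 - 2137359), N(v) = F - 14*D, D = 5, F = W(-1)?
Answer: -1/9700456383829 ≈ -1.0309e-13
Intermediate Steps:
F = -1
N(v) = -71 (N(v) = -1 - 14*5 = -1 - 70 = -71)
P = -9700456383829 (P = (1260*1326 - 71)*(-3668902 - 2137359) = (1670760 - 71)*(-5806261) = 1670689*(-5806261) = -9700456383829)
1/P = 1/(-9700456383829) = -1/9700456383829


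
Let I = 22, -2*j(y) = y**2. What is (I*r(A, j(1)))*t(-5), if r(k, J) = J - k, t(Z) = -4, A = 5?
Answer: 484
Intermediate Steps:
j(y) = -y**2/2
(I*r(A, j(1)))*t(-5) = (22*(-1/2*1**2 - 1*5))*(-4) = (22*(-1/2*1 - 5))*(-4) = (22*(-1/2 - 5))*(-4) = (22*(-11/2))*(-4) = -121*(-4) = 484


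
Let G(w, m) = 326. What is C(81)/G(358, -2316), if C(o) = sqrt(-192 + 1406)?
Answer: sqrt(1214)/326 ≈ 0.10688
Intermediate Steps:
C(o) = sqrt(1214)
C(81)/G(358, -2316) = sqrt(1214)/326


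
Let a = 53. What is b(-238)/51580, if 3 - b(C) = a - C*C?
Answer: 28297/25790 ≈ 1.0972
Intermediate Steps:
b(C) = -50 + C**2 (b(C) = 3 - (53 - C*C) = 3 - (53 - C**2) = 3 + (-53 + C**2) = -50 + C**2)
b(-238)/51580 = (-50 + (-238)**2)/51580 = (-50 + 56644)*(1/51580) = 56594*(1/51580) = 28297/25790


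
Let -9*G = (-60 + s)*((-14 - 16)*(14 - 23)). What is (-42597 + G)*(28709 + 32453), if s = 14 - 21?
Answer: -2482382094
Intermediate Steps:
s = -7
G = 2010 (G = -(-60 - 7)*(-14 - 16)*(14 - 23)/9 = -(-67)*(-30*(-9))/9 = -(-67)*270/9 = -⅑*(-18090) = 2010)
(-42597 + G)*(28709 + 32453) = (-42597 + 2010)*(28709 + 32453) = -40587*61162 = -2482382094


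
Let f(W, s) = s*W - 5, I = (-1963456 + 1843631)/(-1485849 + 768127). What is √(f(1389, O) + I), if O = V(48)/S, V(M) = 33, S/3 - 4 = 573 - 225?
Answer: √317920248793418/2870888 ≈ 6.2107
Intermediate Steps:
S = 1056 (S = 12 + 3*(573 - 225) = 12 + 3*348 = 12 + 1044 = 1056)
I = 119825/717722 (I = -119825/(-717722) = -119825*(-1/717722) = 119825/717722 ≈ 0.16695)
O = 1/32 (O = 33/1056 = 33*(1/1056) = 1/32 ≈ 0.031250)
f(W, s) = -5 + W*s (f(W, s) = W*s - 5 = -5 + W*s)
√(f(1389, O) + I) = √((-5 + 1389*(1/32)) + 119825/717722) = √((-5 + 1389/32) + 119825/717722) = √(1229/32 + 119825/717722) = √(442957369/11483552) = √317920248793418/2870888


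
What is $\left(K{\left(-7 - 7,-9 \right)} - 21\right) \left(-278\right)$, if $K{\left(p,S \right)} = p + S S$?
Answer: $-12788$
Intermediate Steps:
$K{\left(p,S \right)} = p + S^{2}$
$\left(K{\left(-7 - 7,-9 \right)} - 21\right) \left(-278\right) = \left(\left(\left(-7 - 7\right) + \left(-9\right)^{2}\right) - 21\right) \left(-278\right) = \left(\left(\left(-7 - 7\right) + 81\right) - 21\right) \left(-278\right) = \left(\left(-14 + 81\right) - 21\right) \left(-278\right) = \left(67 - 21\right) \left(-278\right) = 46 \left(-278\right) = -12788$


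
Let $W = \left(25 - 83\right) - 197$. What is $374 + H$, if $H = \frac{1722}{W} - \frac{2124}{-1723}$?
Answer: $\frac{53965708}{146455} \approx 368.48$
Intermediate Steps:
$W = -255$ ($W = -58 - 197 = -255$)
$H = - \frac{808462}{146455}$ ($H = \frac{1722}{-255} - \frac{2124}{-1723} = 1722 \left(- \frac{1}{255}\right) - - \frac{2124}{1723} = - \frac{574}{85} + \frac{2124}{1723} = - \frac{808462}{146455} \approx -5.5202$)
$374 + H = 374 - \frac{808462}{146455} = \frac{53965708}{146455}$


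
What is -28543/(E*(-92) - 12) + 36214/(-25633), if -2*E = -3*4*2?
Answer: 691227895/28606428 ≈ 24.163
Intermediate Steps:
E = 12 (E = -(-3*4)*2/2 = -(-6)*2 = -½*(-24) = 12)
-28543/(E*(-92) - 12) + 36214/(-25633) = -28543/(12*(-92) - 12) + 36214/(-25633) = -28543/(-1104 - 12) + 36214*(-1/25633) = -28543/(-1116) - 36214/25633 = -28543*(-1/1116) - 36214/25633 = 28543/1116 - 36214/25633 = 691227895/28606428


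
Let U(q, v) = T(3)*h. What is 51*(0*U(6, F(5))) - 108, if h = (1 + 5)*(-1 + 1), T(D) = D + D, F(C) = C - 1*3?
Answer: -108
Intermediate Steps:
F(C) = -3 + C (F(C) = C - 3 = -3 + C)
T(D) = 2*D
h = 0 (h = 6*0 = 0)
U(q, v) = 0 (U(q, v) = (2*3)*0 = 6*0 = 0)
51*(0*U(6, F(5))) - 108 = 51*(0*0) - 108 = 51*0 - 108 = 0 - 108 = -108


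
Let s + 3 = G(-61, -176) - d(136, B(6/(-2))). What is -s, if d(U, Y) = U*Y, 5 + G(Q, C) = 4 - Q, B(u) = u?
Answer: -465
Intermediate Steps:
G(Q, C) = -1 - Q (G(Q, C) = -5 + (4 - Q) = -1 - Q)
s = 465 (s = -3 + ((-1 - 1*(-61)) - 136*6/(-2)) = -3 + ((-1 + 61) - 136*6*(-½)) = -3 + (60 - 136*(-3)) = -3 + (60 - 1*(-408)) = -3 + (60 + 408) = -3 + 468 = 465)
-s = -1*465 = -465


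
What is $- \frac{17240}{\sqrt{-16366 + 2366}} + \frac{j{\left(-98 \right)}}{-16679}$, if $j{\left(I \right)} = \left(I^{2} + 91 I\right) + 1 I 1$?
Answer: $- \frac{588}{16679} + \frac{862 i \sqrt{35}}{35} \approx -0.035254 + 145.7 i$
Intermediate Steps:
$j{\left(I \right)} = I^{2} + 92 I$ ($j{\left(I \right)} = \left(I^{2} + 91 I\right) + I 1 = \left(I^{2} + 91 I\right) + I = I^{2} + 92 I$)
$- \frac{17240}{\sqrt{-16366 + 2366}} + \frac{j{\left(-98 \right)}}{-16679} = - \frac{17240}{\sqrt{-16366 + 2366}} + \frac{\left(-98\right) \left(92 - 98\right)}{-16679} = - \frac{17240}{\sqrt{-14000}} + \left(-98\right) \left(-6\right) \left(- \frac{1}{16679}\right) = - \frac{17240}{20 i \sqrt{35}} + 588 \left(- \frac{1}{16679}\right) = - 17240 \left(- \frac{i \sqrt{35}}{700}\right) - \frac{588}{16679} = \frac{862 i \sqrt{35}}{35} - \frac{588}{16679} = - \frac{588}{16679} + \frac{862 i \sqrt{35}}{35}$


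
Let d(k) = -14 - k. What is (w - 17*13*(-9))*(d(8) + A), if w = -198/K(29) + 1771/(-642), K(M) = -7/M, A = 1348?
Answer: 2787369793/749 ≈ 3.7215e+6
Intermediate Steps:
w = 3673967/4494 (w = -198/((-7/29)) + 1771/(-642) = -198/((-7*1/29)) + 1771*(-1/642) = -198/(-7/29) - 1771/642 = -198*(-29/7) - 1771/642 = 5742/7 - 1771/642 = 3673967/4494 ≈ 817.53)
(w - 17*13*(-9))*(d(8) + A) = (3673967/4494 - 17*13*(-9))*((-14 - 1*8) + 1348) = (3673967/4494 - 221*(-9))*((-14 - 8) + 1348) = (3673967/4494 + 1989)*(-22 + 1348) = (12612533/4494)*1326 = 2787369793/749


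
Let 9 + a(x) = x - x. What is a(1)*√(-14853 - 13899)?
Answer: -36*I*√1797 ≈ -1526.1*I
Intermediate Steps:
a(x) = -9 (a(x) = -9 + (x - x) = -9 + 0 = -9)
a(1)*√(-14853 - 13899) = -9*√(-14853 - 13899) = -36*I*√1797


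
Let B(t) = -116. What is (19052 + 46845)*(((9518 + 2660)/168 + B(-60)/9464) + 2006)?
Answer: 21366590281/156 ≈ 1.3697e+8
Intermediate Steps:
(19052 + 46845)*(((9518 + 2660)/168 + B(-60)/9464) + 2006) = (19052 + 46845)*(((9518 + 2660)/168 - 116/9464) + 2006) = 65897*((12178*(1/168) - 116*1/9464) + 2006) = 65897*((6089/84 - 29/2366) + 2006) = 65897*(146981/2028 + 2006) = 65897*(4215149/2028) = 21366590281/156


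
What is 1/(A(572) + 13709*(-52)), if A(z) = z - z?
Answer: -1/712868 ≈ -1.4028e-6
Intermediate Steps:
A(z) = 0
1/(A(572) + 13709*(-52)) = 1/(0 + 13709*(-52)) = 1/(0 - 712868) = 1/(-712868) = -1/712868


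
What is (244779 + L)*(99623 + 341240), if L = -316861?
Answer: -31778286766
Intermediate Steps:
(244779 + L)*(99623 + 341240) = (244779 - 316861)*(99623 + 341240) = -72082*440863 = -31778286766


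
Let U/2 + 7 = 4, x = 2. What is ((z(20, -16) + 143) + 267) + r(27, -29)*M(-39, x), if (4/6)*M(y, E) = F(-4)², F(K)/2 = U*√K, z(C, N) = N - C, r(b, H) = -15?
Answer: 13334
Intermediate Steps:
U = -6 (U = -14 + 2*4 = -14 + 8 = -6)
F(K) = -12*√K (F(K) = 2*(-6*√K) = -12*√K)
M(y, E) = -864 (M(y, E) = 3*(-24*I)²/2 = (3/2)*(-576) = -864)
((z(20, -16) + 143) + 267) + r(27, -29)*M(-39, x) = (((-16 - 1*20) + 143) + 267) - 15*(-864) = (((-16 - 20) + 143) + 267) + 12960 = ((-36 + 143) + 267) + 12960 = (107 + 267) + 12960 = 374 + 12960 = 13334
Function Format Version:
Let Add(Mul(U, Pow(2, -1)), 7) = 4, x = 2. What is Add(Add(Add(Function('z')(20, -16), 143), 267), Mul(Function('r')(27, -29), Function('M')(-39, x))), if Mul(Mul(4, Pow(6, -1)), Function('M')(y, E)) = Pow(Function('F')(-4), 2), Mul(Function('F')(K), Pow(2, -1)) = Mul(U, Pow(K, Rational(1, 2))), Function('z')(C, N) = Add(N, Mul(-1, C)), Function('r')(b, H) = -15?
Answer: 13334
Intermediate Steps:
U = -6 (U = Add(-14, Mul(2, 4)) = Add(-14, 8) = -6)
Function('F')(K) = Mul(-12, Pow(K, Rational(1, 2))) (Function('F')(K) = Mul(2, Mul(-6, Pow(K, Rational(1, 2)))) = Mul(-12, Pow(K, Rational(1, 2))))
Function('M')(y, E) = -864 (Function('M')(y, E) = Mul(Rational(3, 2), Pow(Mul(-12, Pow(-4, Rational(1, 2))), 2)) = Mul(Rational(3, 2), Pow(Mul(-12, Mul(2, I)), 2)) = Mul(Rational(3, 2), Pow(Mul(-24, I), 2)) = Mul(Rational(3, 2), -576) = -864)
Add(Add(Add(Function('z')(20, -16), 143), 267), Mul(Function('r')(27, -29), Function('M')(-39, x))) = Add(Add(Add(Add(-16, Mul(-1, 20)), 143), 267), Mul(-15, -864)) = Add(Add(Add(Add(-16, -20), 143), 267), 12960) = Add(Add(Add(-36, 143), 267), 12960) = Add(Add(107, 267), 12960) = Add(374, 12960) = 13334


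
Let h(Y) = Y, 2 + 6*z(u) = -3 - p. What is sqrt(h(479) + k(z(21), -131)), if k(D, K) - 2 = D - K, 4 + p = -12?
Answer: sqrt(22098)/6 ≈ 24.776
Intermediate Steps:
p = -16 (p = -4 - 12 = -16)
z(u) = 11/6 (z(u) = -1/3 + (-3 - 1*(-16))/6 = -1/3 + (-3 + 16)/6 = -1/3 + (1/6)*13 = -1/3 + 13/6 = 11/6)
k(D, K) = 2 + D - K (k(D, K) = 2 + (D - K) = 2 + D - K)
sqrt(h(479) + k(z(21), -131)) = sqrt(479 + (2 + 11/6 - 1*(-131))) = sqrt(479 + (2 + 11/6 + 131)) = sqrt(479 + 809/6) = sqrt(3683/6) = sqrt(22098)/6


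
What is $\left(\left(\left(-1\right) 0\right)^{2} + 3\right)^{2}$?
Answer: $9$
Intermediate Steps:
$\left(\left(\left(-1\right) 0\right)^{2} + 3\right)^{2} = \left(0^{2} + 3\right)^{2} = \left(0 + 3\right)^{2} = 3^{2} = 9$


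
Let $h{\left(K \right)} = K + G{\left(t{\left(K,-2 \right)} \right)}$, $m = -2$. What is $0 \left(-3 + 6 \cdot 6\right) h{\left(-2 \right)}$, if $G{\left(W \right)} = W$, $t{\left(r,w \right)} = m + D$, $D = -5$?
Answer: $0$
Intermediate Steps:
$t{\left(r,w \right)} = -7$ ($t{\left(r,w \right)} = -2 - 5 = -7$)
$h{\left(K \right)} = -7 + K$ ($h{\left(K \right)} = K - 7 = -7 + K$)
$0 \left(-3 + 6 \cdot 6\right) h{\left(-2 \right)} = 0 \left(-3 + 6 \cdot 6\right) \left(-7 - 2\right) = 0 \left(-3 + 36\right) \left(-9\right) = 0 \cdot 33 \left(-9\right) = 0 \left(-9\right) = 0$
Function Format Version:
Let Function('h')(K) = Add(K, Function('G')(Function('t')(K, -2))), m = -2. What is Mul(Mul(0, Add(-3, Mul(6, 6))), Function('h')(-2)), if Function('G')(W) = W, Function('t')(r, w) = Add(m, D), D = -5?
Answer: 0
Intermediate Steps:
Function('t')(r, w) = -7 (Function('t')(r, w) = Add(-2, -5) = -7)
Function('h')(K) = Add(-7, K) (Function('h')(K) = Add(K, -7) = Add(-7, K))
Mul(Mul(0, Add(-3, Mul(6, 6))), Function('h')(-2)) = Mul(Mul(0, Add(-3, Mul(6, 6))), Add(-7, -2)) = Mul(Mul(0, Add(-3, 36)), -9) = Mul(Mul(0, 33), -9) = Mul(0, -9) = 0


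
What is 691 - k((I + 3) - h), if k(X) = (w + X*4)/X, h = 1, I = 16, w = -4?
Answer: 6185/9 ≈ 687.22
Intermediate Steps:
k(X) = (-4 + 4*X)/X (k(X) = (-4 + X*4)/X = (-4 + 4*X)/X)
691 - k((I + 3) - h) = 691 - (4 - 4/((16 + 3) - 1*1)) = 691 - (4 - 4/(19 - 1)) = 691 - (4 - 4/18) = 691 - (4 - 4*1/18) = 691 - (4 - 2/9) = 691 - 1*34/9 = 691 - 34/9 = 6185/9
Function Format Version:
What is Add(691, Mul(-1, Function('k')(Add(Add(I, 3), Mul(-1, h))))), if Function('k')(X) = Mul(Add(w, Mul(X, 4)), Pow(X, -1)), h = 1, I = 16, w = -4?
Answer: Rational(6185, 9) ≈ 687.22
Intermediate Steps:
Function('k')(X) = Mul(Pow(X, -1), Add(-4, Mul(4, X))) (Function('k')(X) = Mul(Add(-4, Mul(X, 4)), Pow(X, -1)) = Mul(Add(-4, Mul(4, X)), Pow(X, -1)) = Mul(Pow(X, -1), Add(-4, Mul(4, X))))
Add(691, Mul(-1, Function('k')(Add(Add(I, 3), Mul(-1, h))))) = Add(691, Mul(-1, Add(4, Mul(-4, Pow(Add(Add(16, 3), Mul(-1, 1)), -1))))) = Add(691, Mul(-1, Add(4, Mul(-4, Pow(Add(19, -1), -1))))) = Add(691, Mul(-1, Add(4, Mul(-4, Pow(18, -1))))) = Add(691, Mul(-1, Add(4, Mul(-4, Rational(1, 18))))) = Add(691, Mul(-1, Add(4, Rational(-2, 9)))) = Add(691, Mul(-1, Rational(34, 9))) = Add(691, Rational(-34, 9)) = Rational(6185, 9)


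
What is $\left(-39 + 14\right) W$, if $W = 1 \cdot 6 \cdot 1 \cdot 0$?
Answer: $0$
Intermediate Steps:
$W = 0$ ($W = 6 \cdot 1 \cdot 0 = 6 \cdot 0 = 0$)
$\left(-39 + 14\right) W = \left(-39 + 14\right) 0 = \left(-25\right) 0 = 0$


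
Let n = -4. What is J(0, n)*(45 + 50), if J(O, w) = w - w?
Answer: 0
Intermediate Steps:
J(O, w) = 0
J(0, n)*(45 + 50) = 0*(45 + 50) = 0*95 = 0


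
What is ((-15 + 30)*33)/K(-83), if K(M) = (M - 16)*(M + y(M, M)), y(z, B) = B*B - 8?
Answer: -5/6798 ≈ -0.00073551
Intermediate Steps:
y(z, B) = -8 + B² (y(z, B) = B² - 8 = -8 + B²)
K(M) = (-16 + M)*(-8 + M + M²) (K(M) = (M - 16)*(M + (-8 + M²)) = (-16 + M)*(-8 + M + M²))
((-15 + 30)*33)/K(-83) = ((-15 + 30)*33)/(128 + (-83)³ - 24*(-83) - 15*(-83)²) = (15*33)/(128 - 571787 + 1992 - 15*6889) = 495/(128 - 571787 + 1992 - 103335) = 495/(-673002) = 495*(-1/673002) = -5/6798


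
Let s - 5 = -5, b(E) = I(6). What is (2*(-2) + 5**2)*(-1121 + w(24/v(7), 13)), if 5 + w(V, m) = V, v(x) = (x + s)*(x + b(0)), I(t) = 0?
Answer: -165450/7 ≈ -23636.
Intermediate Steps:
b(E) = 0
s = 0 (s = 5 - 5 = 0)
v(x) = x**2 (v(x) = (x + 0)*(x + 0) = x*x = x**2)
w(V, m) = -5 + V
(2*(-2) + 5**2)*(-1121 + w(24/v(7), 13)) = (2*(-2) + 5**2)*(-1121 + (-5 + 24/(7**2))) = (-4 + 25)*(-1121 + (-5 + 24/49)) = 21*(-1121 + (-5 + 24*(1/49))) = 21*(-1121 + (-5 + 24/49)) = 21*(-1121 - 221/49) = 21*(-55150/49) = -165450/7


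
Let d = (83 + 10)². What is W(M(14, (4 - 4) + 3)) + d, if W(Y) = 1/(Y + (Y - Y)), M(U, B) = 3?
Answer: 25948/3 ≈ 8649.3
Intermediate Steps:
W(Y) = 1/Y (W(Y) = 1/(Y + 0) = 1/Y)
d = 8649 (d = 93² = 8649)
W(M(14, (4 - 4) + 3)) + d = 1/3 + 8649 = ⅓ + 8649 = 25948/3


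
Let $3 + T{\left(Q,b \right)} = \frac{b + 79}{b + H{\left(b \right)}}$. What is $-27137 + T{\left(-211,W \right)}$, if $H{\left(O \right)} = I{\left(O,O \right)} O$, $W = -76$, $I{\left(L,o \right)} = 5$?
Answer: $- \frac{4125281}{152} \approx -27140.0$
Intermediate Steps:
$H{\left(O \right)} = 5 O$
$T{\left(Q,b \right)} = -3 + \frac{79 + b}{6 b}$ ($T{\left(Q,b \right)} = -3 + \frac{b + 79}{b + 5 b} = -3 + \frac{79 + b}{6 b}$)
$-27137 + T{\left(-211,W \right)} = -27137 + \frac{79 - -1292}{6 \left(-76\right)} = -27137 + \frac{1}{6} \left(- \frac{1}{76}\right) \left(79 + 1292\right) = -27137 + \frac{1}{6} \left(- \frac{1}{76}\right) 1371 = -27137 - \frac{457}{152} = - \frac{4125281}{152}$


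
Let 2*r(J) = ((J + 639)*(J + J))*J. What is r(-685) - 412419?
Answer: -21996769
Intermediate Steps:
r(J) = J²*(639 + J) (r(J) = (((J + 639)*(J + J))*J)/2 = (((639 + J)*(2*J))*J)/2 = ((2*J*(639 + J))*J)/2 = (2*J²*(639 + J))/2 = J²*(639 + J))
r(-685) - 412419 = (-685)²*(639 - 685) - 412419 = 469225*(-46) - 412419 = -21584350 - 412419 = -21996769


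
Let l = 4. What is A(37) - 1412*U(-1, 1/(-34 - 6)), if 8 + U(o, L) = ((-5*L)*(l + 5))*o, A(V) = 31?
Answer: 25831/2 ≈ 12916.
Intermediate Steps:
U(o, L) = -8 - 45*L*o (U(o, L) = -8 + ((-5*L)*(4 + 5))*o = -8 + (-5*L*9)*o = -8 + (-45*L)*o = -8 - 45*L*o)
A(37) - 1412*U(-1, 1/(-34 - 6)) = 31 - 1412*(-8 - 45*(-1)/(-34 - 6)) = 31 - 1412*(-8 - 45*(-1)/(-40)) = 31 - 1412*(-8 - 45*(-1/40)*(-1)) = 31 - 1412*(-8 - 9/8) = 31 - 1412*(-73/8) = 31 + 25769/2 = 25831/2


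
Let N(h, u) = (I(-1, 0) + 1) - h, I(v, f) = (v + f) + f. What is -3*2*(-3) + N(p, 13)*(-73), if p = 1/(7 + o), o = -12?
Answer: 17/5 ≈ 3.4000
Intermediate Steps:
I(v, f) = v + 2*f (I(v, f) = (f + v) + f = v + 2*f)
p = -1/5 (p = 1/(7 - 12) = 1/(-5) = -1/5 ≈ -0.20000)
N(h, u) = -h (N(h, u) = ((-1 + 2*0) + 1) - h = ((-1 + 0) + 1) - h = (-1 + 1) - h = 0 - h = -h)
-3*2*(-3) + N(p, 13)*(-73) = -3*2*(-3) - 1*(-1/5)*(-73) = -6*(-3) + (1/5)*(-73) = 18 - 73/5 = 17/5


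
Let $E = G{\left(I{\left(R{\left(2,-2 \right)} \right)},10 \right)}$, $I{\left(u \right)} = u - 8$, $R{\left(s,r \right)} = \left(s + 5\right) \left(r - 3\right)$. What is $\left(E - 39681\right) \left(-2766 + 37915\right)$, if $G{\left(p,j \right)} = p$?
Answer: $-1396258876$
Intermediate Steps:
$R{\left(s,r \right)} = \left(-3 + r\right) \left(5 + s\right)$ ($R{\left(s,r \right)} = \left(5 + s\right) \left(-3 + r\right) = \left(-3 + r\right) \left(5 + s\right)$)
$I{\left(u \right)} = -8 + u$ ($I{\left(u \right)} = u - 8 = -8 + u$)
$E = -43$ ($E = -8 - 35 = -43$)
$\left(E - 39681\right) \left(-2766 + 37915\right) = \left(-43 - 39681\right) \left(-2766 + 37915\right) = \left(-39724\right) 35149 = -1396258876$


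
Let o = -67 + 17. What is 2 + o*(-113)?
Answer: 5652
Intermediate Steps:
o = -50
2 + o*(-113) = 2 - 50*(-113) = 2 + 5650 = 5652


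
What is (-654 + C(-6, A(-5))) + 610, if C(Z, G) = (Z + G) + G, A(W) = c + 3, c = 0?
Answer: -44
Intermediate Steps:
A(W) = 3 (A(W) = 0 + 3 = 3)
C(Z, G) = Z + 2*G (C(Z, G) = (G + Z) + G = Z + 2*G)
(-654 + C(-6, A(-5))) + 610 = (-654 + (-6 + 2*3)) + 610 = (-654 + (-6 + 6)) + 610 = (-654 + 0) + 610 = -654 + 610 = -44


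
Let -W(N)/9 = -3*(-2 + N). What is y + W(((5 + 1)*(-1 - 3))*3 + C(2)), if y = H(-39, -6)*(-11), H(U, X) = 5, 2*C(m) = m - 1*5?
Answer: -4187/2 ≈ -2093.5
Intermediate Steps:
C(m) = -5/2 + m/2 (C(m) = (m - 1*5)/2 = (m - 5)/2 = (-5 + m)/2 = -5/2 + m/2)
W(N) = -54 + 27*N (W(N) = -(-27)*(-2 + N) = -9*(6 - 3*N) = -54 + 27*N)
y = -55 (y = 5*(-11) = -55)
y + W(((5 + 1)*(-1 - 3))*3 + C(2)) = -55 + (-54 + 27*(((5 + 1)*(-1 - 3))*3 + (-5/2 + (½)*2))) = -55 + (-54 + 27*((6*(-4))*3 + (-5/2 + 1))) = -55 + (-54 + 27*(-24*3 - 3/2)) = -55 + (-54 + 27*(-72 - 3/2)) = -55 + (-54 + 27*(-147/2)) = -55 + (-54 - 3969/2) = -55 - 4077/2 = -4187/2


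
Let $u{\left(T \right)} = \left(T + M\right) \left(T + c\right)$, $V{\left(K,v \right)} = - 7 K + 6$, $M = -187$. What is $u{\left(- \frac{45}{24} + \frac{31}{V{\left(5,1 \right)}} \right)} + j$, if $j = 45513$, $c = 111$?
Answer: $\frac{1344976089}{53824} \approx 24988.0$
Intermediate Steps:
$V{\left(K,v \right)} = 6 - 7 K$
$u{\left(T \right)} = \left(-187 + T\right) \left(111 + T\right)$ ($u{\left(T \right)} = \left(T - 187\right) \left(T + 111\right) = \left(-187 + T\right) \left(111 + T\right)$)
$u{\left(- \frac{45}{24} + \frac{31}{V{\left(5,1 \right)}} \right)} + j = \left(-20757 + \left(- \frac{45}{24} + \frac{31}{6 - 35}\right)^{2} - 76 \left(- \frac{45}{24} + \frac{31}{6 - 35}\right)\right) + 45513 = \left(-20757 + \left(\left(-45\right) \frac{1}{24} + \frac{31}{6 - 35}\right)^{2} - 76 \left(\left(-45\right) \frac{1}{24} + \frac{31}{6 - 35}\right)\right) + 45513 = \left(-20757 + \left(- \frac{15}{8} + \frac{31}{-29}\right)^{2} - 76 \left(- \frac{15}{8} + \frac{31}{-29}\right)\right) + 45513 = \left(-20757 + \left(- \frac{15}{8} + 31 \left(- \frac{1}{29}\right)\right)^{2} - 76 \left(- \frac{15}{8} + 31 \left(- \frac{1}{29}\right)\right)\right) + 45513 = \left(-20757 + \left(- \frac{15}{8} - \frac{31}{29}\right)^{2} - 76 \left(- \frac{15}{8} - \frac{31}{29}\right)\right) + 45513 = \left(-20757 + \left(- \frac{683}{232}\right)^{2} - - \frac{12977}{58}\right) + 45513 = \left(-20757 + \frac{466489}{53824} + \frac{12977}{58}\right) + 45513 = - \frac{1104715623}{53824} + 45513 = \frac{1344976089}{53824}$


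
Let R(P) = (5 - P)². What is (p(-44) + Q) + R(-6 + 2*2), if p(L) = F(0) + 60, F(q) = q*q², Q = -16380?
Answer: -16271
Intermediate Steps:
F(q) = q³
p(L) = 60 (p(L) = 0³ + 60 = 0 + 60 = 60)
(p(-44) + Q) + R(-6 + 2*2) = (60 - 16380) + (-5 + (-6 + 2*2))² = -16320 + (-5 + (-6 + 4))² = -16320 + (-5 - 2)² = -16320 + (-7)² = -16320 + 49 = -16271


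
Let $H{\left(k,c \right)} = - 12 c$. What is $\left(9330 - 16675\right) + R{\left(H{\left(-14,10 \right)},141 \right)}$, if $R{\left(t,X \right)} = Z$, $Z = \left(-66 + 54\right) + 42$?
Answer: $-7315$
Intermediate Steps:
$Z = 30$ ($Z = -12 + 42 = 30$)
$R{\left(t,X \right)} = 30$
$\left(9330 - 16675\right) + R{\left(H{\left(-14,10 \right)},141 \right)} = \left(9330 - 16675\right) + 30 = -7345 + 30 = -7315$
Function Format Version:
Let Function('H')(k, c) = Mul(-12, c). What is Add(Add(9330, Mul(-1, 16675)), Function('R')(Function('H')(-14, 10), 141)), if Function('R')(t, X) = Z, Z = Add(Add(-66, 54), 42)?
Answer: -7315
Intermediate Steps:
Z = 30 (Z = Add(-12, 42) = 30)
Function('R')(t, X) = 30
Add(Add(9330, Mul(-1, 16675)), Function('R')(Function('H')(-14, 10), 141)) = Add(Add(9330, Mul(-1, 16675)), 30) = Add(Add(9330, -16675), 30) = Add(-7345, 30) = -7315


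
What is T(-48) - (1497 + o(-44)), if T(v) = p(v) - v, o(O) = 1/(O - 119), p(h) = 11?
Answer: -234393/163 ≈ -1438.0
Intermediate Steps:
o(O) = 1/(-119 + O)
T(v) = 11 - v
T(-48) - (1497 + o(-44)) = (11 - 1*(-48)) - (1497 + 1/(-119 - 44)) = (11 + 48) - (1497 + 1/(-163)) = 59 - (1497 - 1/163) = 59 - 1*244010/163 = 59 - 244010/163 = -234393/163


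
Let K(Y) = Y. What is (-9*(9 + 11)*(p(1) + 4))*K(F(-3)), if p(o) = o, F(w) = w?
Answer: 2700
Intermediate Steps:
(-9*(9 + 11)*(p(1) + 4))*K(F(-3)) = -9*(9 + 11)*(1 + 4)*(-3) = -180*5*(-3) = -9*100*(-3) = -900*(-3) = 2700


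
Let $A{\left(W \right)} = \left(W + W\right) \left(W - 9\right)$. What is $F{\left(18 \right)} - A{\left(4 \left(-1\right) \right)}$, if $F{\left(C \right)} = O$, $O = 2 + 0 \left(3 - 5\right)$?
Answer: $-102$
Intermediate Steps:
$O = 2$ ($O = 2 + 0 \left(3 - 5\right) = 2 + 0 \left(-2\right) = 2 + 0 = 2$)
$A{\left(W \right)} = 2 W \left(-9 + W\right)$
$F{\left(C \right)} = 2$
$F{\left(18 \right)} - A{\left(4 \left(-1\right) \right)} = 2 - 2 \cdot 4 \left(-1\right) \left(-9 + 4 \left(-1\right)\right) = 2 - 2 \left(-4\right) \left(-9 - 4\right) = 2 - 2 \left(-4\right) \left(-13\right) = 2 - 104 = -102$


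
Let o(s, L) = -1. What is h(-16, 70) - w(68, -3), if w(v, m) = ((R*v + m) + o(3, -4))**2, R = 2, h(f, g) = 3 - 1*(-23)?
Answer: -17398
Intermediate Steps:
h(f, g) = 26 (h(f, g) = 3 + 23 = 26)
w(v, m) = (-1 + m + 2*v)**2 (w(v, m) = ((2*v + m) - 1)**2 = ((m + 2*v) - 1)**2 = (-1 + m + 2*v)**2)
h(-16, 70) - w(68, -3) = 26 - (-1 - 3 + 2*68)**2 = 26 - (-1 - 3 + 136)**2 = 26 - 1*132**2 = 26 - 1*17424 = 26 - 17424 = -17398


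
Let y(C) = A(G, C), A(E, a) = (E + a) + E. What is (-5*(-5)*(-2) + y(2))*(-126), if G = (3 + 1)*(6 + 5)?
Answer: -5040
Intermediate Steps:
G = 44 (G = 4*11 = 44)
A(E, a) = a + 2*E
y(C) = 88 + C (y(C) = C + 2*44 = C + 88 = 88 + C)
(-5*(-5)*(-2) + y(2))*(-126) = (-5*(-5)*(-2) + (88 + 2))*(-126) = (25*(-2) + 90)*(-126) = (-50 + 90)*(-126) = 40*(-126) = -5040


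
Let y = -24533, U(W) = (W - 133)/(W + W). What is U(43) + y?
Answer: -1054964/43 ≈ -24534.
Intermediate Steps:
U(W) = (-133 + W)/(2*W) (U(W) = (-133 + W)/((2*W)) = (-133 + W)*(1/(2*W)) = (-133 + W)/(2*W))
U(43) + y = (½)*(-133 + 43)/43 - 24533 = (½)*(1/43)*(-90) - 24533 = -45/43 - 24533 = -1054964/43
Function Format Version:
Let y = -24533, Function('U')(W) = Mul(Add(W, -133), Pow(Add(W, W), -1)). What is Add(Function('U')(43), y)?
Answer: Rational(-1054964, 43) ≈ -24534.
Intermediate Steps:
Function('U')(W) = Mul(Rational(1, 2), Pow(W, -1), Add(-133, W)) (Function('U')(W) = Mul(Add(-133, W), Pow(Mul(2, W), -1)) = Mul(Add(-133, W), Mul(Rational(1, 2), Pow(W, -1))) = Mul(Rational(1, 2), Pow(W, -1), Add(-133, W)))
Add(Function('U')(43), y) = Add(Mul(Rational(1, 2), Pow(43, -1), Add(-133, 43)), -24533) = Add(Mul(Rational(1, 2), Rational(1, 43), -90), -24533) = Add(Rational(-45, 43), -24533) = Rational(-1054964, 43)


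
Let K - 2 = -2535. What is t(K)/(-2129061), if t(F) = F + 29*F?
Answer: 170/4763 ≈ 0.035692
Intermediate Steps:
K = -2533 (K = 2 - 2535 = -2533)
t(F) = 30*F
t(K)/(-2129061) = (30*(-2533))/(-2129061) = -75990*(-1/2129061) = 170/4763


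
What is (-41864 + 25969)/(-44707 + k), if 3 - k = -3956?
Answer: 15895/40748 ≈ 0.39008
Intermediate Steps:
k = 3959 (k = 3 - 1*(-3956) = 3 + 3956 = 3959)
(-41864 + 25969)/(-44707 + k) = (-41864 + 25969)/(-44707 + 3959) = -15895/(-40748) = -15895*(-1/40748) = 15895/40748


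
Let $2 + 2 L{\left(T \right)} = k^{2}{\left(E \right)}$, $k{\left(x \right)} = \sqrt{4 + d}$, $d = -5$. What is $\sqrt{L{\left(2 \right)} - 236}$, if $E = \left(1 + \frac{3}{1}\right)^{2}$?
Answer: $\frac{5 i \sqrt{38}}{2} \approx 15.411 i$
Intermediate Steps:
$E = 16$ ($E = \left(1 + 3 \cdot 1\right)^{2} = \left(1 + 3\right)^{2} = 4^{2} = 16$)
$k{\left(x \right)} = i$ ($k{\left(x \right)} = \sqrt{4 - 5} = \sqrt{-1} = i$)
$L{\left(T \right)} = - \frac{3}{2}$ ($L{\left(T \right)} = -1 + \frac{i^{2}}{2} = -1 + \frac{1}{2} \left(-1\right) = -1 - \frac{1}{2} = - \frac{3}{2}$)
$\sqrt{L{\left(2 \right)} - 236} = \sqrt{- \frac{3}{2} - 236} = \sqrt{- \frac{475}{2}} = \frac{5 i \sqrt{38}}{2}$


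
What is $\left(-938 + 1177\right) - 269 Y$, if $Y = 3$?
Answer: $-568$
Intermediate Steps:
$\left(-938 + 1177\right) - 269 Y = \left(-938 + 1177\right) - 807 = 239 - 807 = -568$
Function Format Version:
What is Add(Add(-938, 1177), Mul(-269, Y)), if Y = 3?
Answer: -568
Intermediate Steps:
Add(Add(-938, 1177), Mul(-269, Y)) = Add(Add(-938, 1177), Mul(-269, 3)) = Add(239, -807) = -568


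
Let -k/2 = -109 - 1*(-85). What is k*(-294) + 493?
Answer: -13619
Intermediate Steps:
k = 48 (k = -2*(-109 - 1*(-85)) = -2*(-109 + 85) = -2*(-24) = 48)
k*(-294) + 493 = 48*(-294) + 493 = -14112 + 493 = -13619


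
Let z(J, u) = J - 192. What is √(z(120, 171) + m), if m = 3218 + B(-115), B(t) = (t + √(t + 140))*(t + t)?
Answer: √28446 ≈ 168.66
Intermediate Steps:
z(J, u) = -192 + J
B(t) = 2*t*(t + √(140 + t)) (B(t) = (t + √(140 + t))*(2*t) = 2*t*(t + √(140 + t)))
m = 28518 (m = 3218 + 2*(-115)*(-115 + √(140 - 115)) = 3218 + 2*(-115)*(-115 + √25) = 3218 + 2*(-115)*(-115 + 5) = 3218 + 2*(-115)*(-110) = 3218 + 25300 = 28518)
√(z(120, 171) + m) = √((-192 + 120) + 28518) = √(-72 + 28518) = √28446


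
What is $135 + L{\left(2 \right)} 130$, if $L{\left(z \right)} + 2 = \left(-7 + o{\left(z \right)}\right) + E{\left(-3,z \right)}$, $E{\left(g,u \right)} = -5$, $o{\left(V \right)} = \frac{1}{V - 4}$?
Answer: $-1750$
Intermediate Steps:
$o{\left(V \right)} = \frac{1}{-4 + V}$
$L{\left(z \right)} = -14 + \frac{1}{-4 + z}$ ($L{\left(z \right)} = -2 - \left(12 - \frac{1}{-4 + z}\right) = -14 + \frac{1}{-4 + z}$)
$135 + L{\left(2 \right)} 130 = 135 + \frac{57 - 28}{-4 + 2} \cdot 130 = 135 + \frac{57 - 28}{-2} \cdot 130 = 135 + \left(- \frac{1}{2}\right) 29 \cdot 130 = 135 - 1885 = -1750$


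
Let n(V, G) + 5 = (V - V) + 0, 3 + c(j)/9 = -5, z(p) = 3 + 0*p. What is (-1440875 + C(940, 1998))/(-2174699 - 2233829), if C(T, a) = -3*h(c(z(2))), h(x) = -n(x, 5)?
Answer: 720445/2204264 ≈ 0.32684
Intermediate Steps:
z(p) = 3 (z(p) = 3 + 0 = 3)
c(j) = -72 (c(j) = -27 + 9*(-5) = -27 - 45 = -72)
n(V, G) = -5 (n(V, G) = -5 + ((V - V) + 0) = -5 + (0 + 0) = -5 + 0 = -5)
h(x) = 5 (h(x) = -1*(-5) = 5)
C(T, a) = -15 (C(T, a) = -3*5 = -15)
(-1440875 + C(940, 1998))/(-2174699 - 2233829) = (-1440875 - 15)/(-2174699 - 2233829) = -1440890/(-4408528) = -1440890*(-1/4408528) = 720445/2204264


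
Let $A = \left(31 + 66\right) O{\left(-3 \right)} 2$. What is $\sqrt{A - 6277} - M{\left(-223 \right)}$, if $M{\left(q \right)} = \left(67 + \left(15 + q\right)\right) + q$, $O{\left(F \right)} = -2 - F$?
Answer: $364 + i \sqrt{6083} \approx 364.0 + 77.994 i$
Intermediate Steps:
$A = 194$ ($A = \left(31 + 66\right) \left(-2 - -3\right) 2 = 97 \left(-2 + 3\right) 2 = 97 \cdot 1 \cdot 2 = 97 \cdot 2 = 194$)
$M{\left(q \right)} = 82 + 2 q$ ($M{\left(q \right)} = \left(82 + q\right) + q = 82 + 2 q$)
$\sqrt{A - 6277} - M{\left(-223 \right)} = \sqrt{194 - 6277} - \left(82 + 2 \left(-223\right)\right) = \sqrt{-6083} - \left(82 - 446\right) = i \sqrt{6083} - -364 = i \sqrt{6083} + 364 = 364 + i \sqrt{6083}$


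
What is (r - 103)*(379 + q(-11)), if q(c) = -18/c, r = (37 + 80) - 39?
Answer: -104675/11 ≈ -9515.9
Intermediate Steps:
r = 78 (r = 117 - 39 = 78)
(r - 103)*(379 + q(-11)) = (78 - 103)*(379 - 18/(-11)) = -25*(379 - 18*(-1/11)) = -25*(379 + 18/11) = -25*4187/11 = -104675/11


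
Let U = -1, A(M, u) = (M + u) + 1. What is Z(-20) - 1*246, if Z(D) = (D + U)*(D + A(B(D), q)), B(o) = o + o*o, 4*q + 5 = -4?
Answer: -31119/4 ≈ -7779.8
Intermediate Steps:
q = -9/4 (q = -5/4 + (¼)*(-4) = -5/4 - 1 = -9/4 ≈ -2.2500)
B(o) = o + o²
A(M, u) = 1 + M + u
Z(D) = (-1 + D)*(-5/4 + D + D*(1 + D)) (Z(D) = (D - 1)*(D + (1 + D*(1 + D) - 9/4)) = (-1 + D)*(D + (-5/4 + D*(1 + D))) = (-1 + D)*(-5/4 + D + D*(1 + D)))
Z(-20) - 1*246 = (5/4 + (-20)² + (-20)³ - 13/4*(-20)) - 1*246 = (5/4 + 400 - 8000 + 65) - 246 = -30135/4 - 246 = -31119/4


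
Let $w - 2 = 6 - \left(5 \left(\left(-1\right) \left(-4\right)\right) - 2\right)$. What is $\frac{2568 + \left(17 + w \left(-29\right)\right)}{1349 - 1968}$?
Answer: $- \frac{2875}{619} \approx -4.6446$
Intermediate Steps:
$w = -10$ ($w = 2 - \left(-6 - 2 + 5 \left(-1\right) \left(-4\right)\right) = 2 + \left(6 - \left(5 \cdot 4 - 2\right)\right) = 2 + \left(6 - \left(20 - 2\right)\right) = 2 + \left(6 - 18\right) = 2 - 12 = -10$)
$\frac{2568 + \left(17 + w \left(-29\right)\right)}{1349 - 1968} = \frac{2568 + \left(17 - -290\right)}{1349 - 1968} = \frac{2568 + \left(17 + 290\right)}{-619} = \left(2568 + 307\right) \left(- \frac{1}{619}\right) = 2875 \left(- \frac{1}{619}\right) = - \frac{2875}{619}$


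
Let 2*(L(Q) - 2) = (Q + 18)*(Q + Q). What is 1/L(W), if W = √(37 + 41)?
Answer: -10/2359 + 9*√78/9436 ≈ 0.0041846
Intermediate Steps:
W = √78 ≈ 8.8318
L(Q) = 2 + Q*(18 + Q) (L(Q) = 2 + ((Q + 18)*(Q + Q))/2 = 2 + ((18 + Q)*(2*Q))/2 = 2 + (2*Q*(18 + Q))/2 = 2 + Q*(18 + Q))
1/L(W) = 1/(2 + (√78)² + 18*√78) = 1/(2 + 78 + 18*√78) = 1/(80 + 18*√78)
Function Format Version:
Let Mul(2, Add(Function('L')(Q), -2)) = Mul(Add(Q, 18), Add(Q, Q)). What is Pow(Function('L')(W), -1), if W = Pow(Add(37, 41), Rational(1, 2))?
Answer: Add(Rational(-10, 2359), Mul(Rational(9, 9436), Pow(78, Rational(1, 2)))) ≈ 0.0041846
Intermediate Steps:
W = Pow(78, Rational(1, 2)) ≈ 8.8318
Function('L')(Q) = Add(2, Mul(Q, Add(18, Q))) (Function('L')(Q) = Add(2, Mul(Rational(1, 2), Mul(Add(Q, 18), Add(Q, Q)))) = Add(2, Mul(Rational(1, 2), Mul(Add(18, Q), Mul(2, Q)))) = Add(2, Mul(Rational(1, 2), Mul(2, Q, Add(18, Q)))) = Add(2, Mul(Q, Add(18, Q))))
Pow(Function('L')(W), -1) = Pow(Add(2, Pow(Pow(78, Rational(1, 2)), 2), Mul(18, Pow(78, Rational(1, 2)))), -1) = Pow(Add(2, 78, Mul(18, Pow(78, Rational(1, 2)))), -1) = Pow(Add(80, Mul(18, Pow(78, Rational(1, 2)))), -1)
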